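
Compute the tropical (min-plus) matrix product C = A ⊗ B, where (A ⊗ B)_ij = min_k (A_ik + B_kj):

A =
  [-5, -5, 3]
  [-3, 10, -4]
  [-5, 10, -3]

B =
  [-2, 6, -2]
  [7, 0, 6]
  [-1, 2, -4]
A ⊗ B =
  [-7, -5, -7]
  [-5, -2, -8]
  [-7, -1, -7]

Apply the min-plus product entry-by-entry:
  C[0][0] = min over k of (A[0][0] + B[0][0] = -5 + -2 = -7, A[0][1] + B[1][0] = -5 + 7 = 2, A[0][2] + B[2][0] = 3 + -1 = 2) = -7 (attained at k = 0)
  C[0][1] = min over k of (A[0][0] + B[0][1] = -5 + 6 = 1, A[0][1] + B[1][1] = -5 + 0 = -5, A[0][2] + B[2][1] = 3 + 2 = 5) = -5 (attained at k = 1)
  C[0][2] = min over k of (A[0][0] + B[0][2] = -5 + -2 = -7, A[0][1] + B[1][2] = -5 + 6 = 1, A[0][2] + B[2][2] = 3 + -4 = -1) = -7 (attained at k = 0)
  C[1][0] = min over k of (A[1][0] + B[0][0] = -3 + -2 = -5, A[1][1] + B[1][0] = 10 + 7 = 17, A[1][2] + B[2][0] = -4 + -1 = -5) = -5 (attained at k = 0)
  C[1][1] = min over k of (A[1][0] + B[0][1] = -3 + 6 = 3, A[1][1] + B[1][1] = 10 + 0 = 10, A[1][2] + B[2][1] = -4 + 2 = -2) = -2 (attained at k = 2)
  C[1][2] = min over k of (A[1][0] + B[0][2] = -3 + -2 = -5, A[1][1] + B[1][2] = 10 + 6 = 16, A[1][2] + B[2][2] = -4 + -4 = -8) = -8 (attained at k = 2)
  C[2][0] = min over k of (A[2][0] + B[0][0] = -5 + -2 = -7, A[2][1] + B[1][0] = 10 + 7 = 17, A[2][2] + B[2][0] = -3 + -1 = -4) = -7 (attained at k = 0)
  C[2][1] = min over k of (A[2][0] + B[0][1] = -5 + 6 = 1, A[2][1] + B[1][1] = 10 + 0 = 10, A[2][2] + B[2][1] = -3 + 2 = -1) = -1 (attained at k = 2)
  C[2][2] = min over k of (A[2][0] + B[0][2] = -5 + -2 = -7, A[2][1] + B[1][2] = 10 + 6 = 16, A[2][2] + B[2][2] = -3 + -4 = -7) = -7 (attained at k = 0)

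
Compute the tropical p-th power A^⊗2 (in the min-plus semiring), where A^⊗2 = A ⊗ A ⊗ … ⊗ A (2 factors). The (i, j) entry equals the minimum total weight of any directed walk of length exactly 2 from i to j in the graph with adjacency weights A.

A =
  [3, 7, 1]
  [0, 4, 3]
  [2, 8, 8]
A^⊗2 =
  [3, 9, 4]
  [3, 7, 1]
  [5, 9, 3]

Each entry (A^⊗2)_ij equals the minimum over all length-2 walks i = v_0 → v_1 → … → v_2 = j of Σ_t A[v_t][v_{t+1}]. For example, for (i, j) = (0, 2) we minimise over 3 possible intermediate vertex sequences; the minimum is 4, attained along the walk 0 → 0 → 2.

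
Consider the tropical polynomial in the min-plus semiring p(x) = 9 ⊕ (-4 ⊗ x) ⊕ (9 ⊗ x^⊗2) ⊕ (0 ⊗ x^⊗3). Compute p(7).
p(7) = 3

A tropical monomial a ⊗ x^⊗i evaluates to a + i · x. Evaluating each term at x = 7:
  Term 0 contributes 9 + 0 · 7 = 9
  Term 1 contributes -4 + 1 · 7 = 3
  Term 2 contributes 9 + 2 · 7 = 23
  Term 3 contributes 0 + 3 · 7 = 21
p(7) = ⊕ of these = min[9, 3, 23, 21] = 3.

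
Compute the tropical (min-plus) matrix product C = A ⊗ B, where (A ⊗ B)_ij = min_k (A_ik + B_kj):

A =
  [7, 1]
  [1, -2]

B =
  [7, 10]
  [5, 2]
A ⊗ B =
  [6, 3]
  [3, 0]

Apply the min-plus product entry-by-entry:
  C[0][0] = min over k of (A[0][0] + B[0][0] = 7 + 7 = 14, A[0][1] + B[1][0] = 1 + 5 = 6) = 6 (attained at k = 1)
  C[0][1] = min over k of (A[0][0] + B[0][1] = 7 + 10 = 17, A[0][1] + B[1][1] = 1 + 2 = 3) = 3 (attained at k = 1)
  C[1][0] = min over k of (A[1][0] + B[0][0] = 1 + 7 = 8, A[1][1] + B[1][0] = -2 + 5 = 3) = 3 (attained at k = 1)
  C[1][1] = min over k of (A[1][0] + B[0][1] = 1 + 10 = 11, A[1][1] + B[1][1] = -2 + 2 = 0) = 0 (attained at k = 1)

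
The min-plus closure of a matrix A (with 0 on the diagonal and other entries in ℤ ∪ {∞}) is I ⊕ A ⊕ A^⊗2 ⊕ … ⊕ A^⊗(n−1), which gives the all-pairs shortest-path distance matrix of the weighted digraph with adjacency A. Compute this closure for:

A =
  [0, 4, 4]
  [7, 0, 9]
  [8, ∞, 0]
Closure =
  [0, 4, 4]
  [7, 0, 9]
  [8, 12, 0]

This is the Floyd-Warshall all-pairs shortest-path computation. For each intermediate vertex k = 0, 1, …, 2, update dist[i][j] ← min(dist[i][j], dist[i][k] + dist[k][j]). The final matrix gives, for each (i, j), the minimum total weight of any directed path from i to j (possibly empty when i = j).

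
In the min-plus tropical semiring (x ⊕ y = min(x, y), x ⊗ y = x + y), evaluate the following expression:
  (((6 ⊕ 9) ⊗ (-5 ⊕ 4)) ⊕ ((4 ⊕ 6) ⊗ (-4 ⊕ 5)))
(((6 ⊕ 9) ⊗ (-5 ⊕ 4)) ⊕ ((4 ⊕ 6) ⊗ (-4 ⊕ 5))) = 0

Expand innermost to outermost. Recall ⊕ takes the minimum of its arguments and ⊗ takes their sum. Working out the expression (((6 ⊕ 9) ⊗ (-5 ⊕ 4)) ⊕ ((4 ⊕ 6) ⊗ (-4 ⊕ 5))) gives 0.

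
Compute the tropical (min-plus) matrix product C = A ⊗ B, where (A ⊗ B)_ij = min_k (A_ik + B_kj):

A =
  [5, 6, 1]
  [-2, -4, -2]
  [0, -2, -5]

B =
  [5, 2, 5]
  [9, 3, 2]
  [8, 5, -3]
A ⊗ B =
  [9, 6, -2]
  [3, -1, -5]
  [3, 0, -8]

Apply the min-plus product entry-by-entry:
  C[0][0] = min over k of (A[0][0] + B[0][0] = 5 + 5 = 10, A[0][1] + B[1][0] = 6 + 9 = 15, A[0][2] + B[2][0] = 1 + 8 = 9) = 9 (attained at k = 2)
  C[0][1] = min over k of (A[0][0] + B[0][1] = 5 + 2 = 7, A[0][1] + B[1][1] = 6 + 3 = 9, A[0][2] + B[2][1] = 1 + 5 = 6) = 6 (attained at k = 2)
  C[0][2] = min over k of (A[0][0] + B[0][2] = 5 + 5 = 10, A[0][1] + B[1][2] = 6 + 2 = 8, A[0][2] + B[2][2] = 1 + -3 = -2) = -2 (attained at k = 2)
  C[1][0] = min over k of (A[1][0] + B[0][0] = -2 + 5 = 3, A[1][1] + B[1][0] = -4 + 9 = 5, A[1][2] + B[2][0] = -2 + 8 = 6) = 3 (attained at k = 0)
  C[1][1] = min over k of (A[1][0] + B[0][1] = -2 + 2 = 0, A[1][1] + B[1][1] = -4 + 3 = -1, A[1][2] + B[2][1] = -2 + 5 = 3) = -1 (attained at k = 1)
  C[1][2] = min over k of (A[1][0] + B[0][2] = -2 + 5 = 3, A[1][1] + B[1][2] = -4 + 2 = -2, A[1][2] + B[2][2] = -2 + -3 = -5) = -5 (attained at k = 2)
  C[2][0] = min over k of (A[2][0] + B[0][0] = 0 + 5 = 5, A[2][1] + B[1][0] = -2 + 9 = 7, A[2][2] + B[2][0] = -5 + 8 = 3) = 3 (attained at k = 2)
  C[2][1] = min over k of (A[2][0] + B[0][1] = 0 + 2 = 2, A[2][1] + B[1][1] = -2 + 3 = 1, A[2][2] + B[2][1] = -5 + 5 = 0) = 0 (attained at k = 2)
  C[2][2] = min over k of (A[2][0] + B[0][2] = 0 + 5 = 5, A[2][1] + B[1][2] = -2 + 2 = 0, A[2][2] + B[2][2] = -5 + -3 = -8) = -8 (attained at k = 2)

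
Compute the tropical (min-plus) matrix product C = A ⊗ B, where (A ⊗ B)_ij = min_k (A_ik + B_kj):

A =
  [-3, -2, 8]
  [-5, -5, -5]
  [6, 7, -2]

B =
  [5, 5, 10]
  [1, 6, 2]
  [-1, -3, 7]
A ⊗ B =
  [-1, 2, 0]
  [-6, -8, -3]
  [-3, -5, 5]

Apply the min-plus product entry-by-entry:
  C[0][0] = min over k of (A[0][0] + B[0][0] = -3 + 5 = 2, A[0][1] + B[1][0] = -2 + 1 = -1, A[0][2] + B[2][0] = 8 + -1 = 7) = -1 (attained at k = 1)
  C[0][1] = min over k of (A[0][0] + B[0][1] = -3 + 5 = 2, A[0][1] + B[1][1] = -2 + 6 = 4, A[0][2] + B[2][1] = 8 + -3 = 5) = 2 (attained at k = 0)
  C[0][2] = min over k of (A[0][0] + B[0][2] = -3 + 10 = 7, A[0][1] + B[1][2] = -2 + 2 = 0, A[0][2] + B[2][2] = 8 + 7 = 15) = 0 (attained at k = 1)
  C[1][0] = min over k of (A[1][0] + B[0][0] = -5 + 5 = 0, A[1][1] + B[1][0] = -5 + 1 = -4, A[1][2] + B[2][0] = -5 + -1 = -6) = -6 (attained at k = 2)
  C[1][1] = min over k of (A[1][0] + B[0][1] = -5 + 5 = 0, A[1][1] + B[1][1] = -5 + 6 = 1, A[1][2] + B[2][1] = -5 + -3 = -8) = -8 (attained at k = 2)
  C[1][2] = min over k of (A[1][0] + B[0][2] = -5 + 10 = 5, A[1][1] + B[1][2] = -5 + 2 = -3, A[1][2] + B[2][2] = -5 + 7 = 2) = -3 (attained at k = 1)
  C[2][0] = min over k of (A[2][0] + B[0][0] = 6 + 5 = 11, A[2][1] + B[1][0] = 7 + 1 = 8, A[2][2] + B[2][0] = -2 + -1 = -3) = -3 (attained at k = 2)
  C[2][1] = min over k of (A[2][0] + B[0][1] = 6 + 5 = 11, A[2][1] + B[1][1] = 7 + 6 = 13, A[2][2] + B[2][1] = -2 + -3 = -5) = -5 (attained at k = 2)
  C[2][2] = min over k of (A[2][0] + B[0][2] = 6 + 10 = 16, A[2][1] + B[1][2] = 7 + 2 = 9, A[2][2] + B[2][2] = -2 + 7 = 5) = 5 (attained at k = 2)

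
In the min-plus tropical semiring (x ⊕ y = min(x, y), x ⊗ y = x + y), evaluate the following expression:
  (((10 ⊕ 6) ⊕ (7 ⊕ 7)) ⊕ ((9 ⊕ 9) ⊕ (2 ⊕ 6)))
(((10 ⊕ 6) ⊕ (7 ⊕ 7)) ⊕ ((9 ⊕ 9) ⊕ (2 ⊕ 6))) = 2

Expand innermost to outermost. Recall ⊕ takes the minimum of its arguments and ⊗ takes their sum. Working out the expression (((10 ⊕ 6) ⊕ (7 ⊕ 7)) ⊕ ((9 ⊕ 9) ⊕ (2 ⊕ 6))) gives 2.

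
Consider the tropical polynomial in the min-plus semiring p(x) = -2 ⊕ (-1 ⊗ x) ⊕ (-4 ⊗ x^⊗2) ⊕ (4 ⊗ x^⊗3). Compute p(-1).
p(-1) = -6

A tropical monomial a ⊗ x^⊗i evaluates to a + i · x. Evaluating each term at x = -1:
  Term 0 contributes -2 + 0 · -1 = -2
  Term 1 contributes -1 + 1 · -1 = -2
  Term 2 contributes -4 + 2 · -1 = -6
  Term 3 contributes 4 + 3 · -1 = 1
p(-1) = ⊕ of these = min[-2, -2, -6, 1] = -6.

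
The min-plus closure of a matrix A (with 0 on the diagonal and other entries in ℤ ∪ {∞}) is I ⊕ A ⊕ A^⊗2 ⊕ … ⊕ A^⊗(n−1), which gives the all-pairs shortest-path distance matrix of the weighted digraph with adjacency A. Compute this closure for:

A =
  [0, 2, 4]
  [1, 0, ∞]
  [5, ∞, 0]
Closure =
  [0, 2, 4]
  [1, 0, 5]
  [5, 7, 0]

This is the Floyd-Warshall all-pairs shortest-path computation. For each intermediate vertex k = 0, 1, …, 2, update dist[i][j] ← min(dist[i][j], dist[i][k] + dist[k][j]). The final matrix gives, for each (i, j), the minimum total weight of any directed path from i to j (possibly empty when i = j).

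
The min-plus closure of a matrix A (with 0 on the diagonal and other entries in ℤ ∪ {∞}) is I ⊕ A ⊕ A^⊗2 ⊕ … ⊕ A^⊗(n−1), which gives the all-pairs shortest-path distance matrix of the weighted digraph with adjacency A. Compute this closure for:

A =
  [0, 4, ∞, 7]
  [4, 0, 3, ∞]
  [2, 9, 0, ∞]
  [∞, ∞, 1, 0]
Closure =
  [0, 4, 7, 7]
  [4, 0, 3, 11]
  [2, 6, 0, 9]
  [3, 7, 1, 0]

This is the Floyd-Warshall all-pairs shortest-path computation. For each intermediate vertex k = 0, 1, …, 3, update dist[i][j] ← min(dist[i][j], dist[i][k] + dist[k][j]). The final matrix gives, for each (i, j), the minimum total weight of any directed path from i to j (possibly empty when i = j).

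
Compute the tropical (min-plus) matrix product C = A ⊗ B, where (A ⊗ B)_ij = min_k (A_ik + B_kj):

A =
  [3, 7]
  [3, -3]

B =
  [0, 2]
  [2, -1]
A ⊗ B =
  [3, 5]
  [-1, -4]

Apply the min-plus product entry-by-entry:
  C[0][0] = min over k of (A[0][0] + B[0][0] = 3 + 0 = 3, A[0][1] + B[1][0] = 7 + 2 = 9) = 3 (attained at k = 0)
  C[0][1] = min over k of (A[0][0] + B[0][1] = 3 + 2 = 5, A[0][1] + B[1][1] = 7 + -1 = 6) = 5 (attained at k = 0)
  C[1][0] = min over k of (A[1][0] + B[0][0] = 3 + 0 = 3, A[1][1] + B[1][0] = -3 + 2 = -1) = -1 (attained at k = 1)
  C[1][1] = min over k of (A[1][0] + B[0][1] = 3 + 2 = 5, A[1][1] + B[1][1] = -3 + -1 = -4) = -4 (attained at k = 1)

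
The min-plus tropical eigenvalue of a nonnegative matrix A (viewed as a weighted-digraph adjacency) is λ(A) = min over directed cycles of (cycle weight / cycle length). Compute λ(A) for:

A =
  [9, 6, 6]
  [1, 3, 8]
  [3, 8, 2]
λ(A) = 2

Enumerate directed cycles and compute their means (weight / length). Sample:
  cycle 0 → 0: weight = 9, length = 1, mean = 9/1 ≈ 9.000
  cycle 1 → 1: weight = 3, length = 1, mean = 3/1 ≈ 3.000
  cycle 2 → 2: weight = 2, length = 1, mean = 2/1 ≈ 2.000
  cycle 0 → 1 → 0: weight = 7, length = 2, mean = 7/2 ≈ 3.500
  cycle 0 → 2 → 0: weight = 9, length = 2, mean = 9/2 ≈ 4.500
  cycle 1 → 0 → 1: weight = 7, length = 2, mean = 7/2 ≈ 3.500
Minimum mean = 2.000, attained e.g. along the cycle 2 → 2 with weight 2 and length 1. So λ(A) = 2/1 = 2.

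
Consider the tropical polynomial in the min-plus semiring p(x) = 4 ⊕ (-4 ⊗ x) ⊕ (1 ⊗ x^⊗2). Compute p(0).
p(0) = -4

A tropical monomial a ⊗ x^⊗i evaluates to a + i · x. Evaluating each term at x = 0:
  Term 0 contributes 4 + 0 · 0 = 4
  Term 1 contributes -4 + 1 · 0 = -4
  Term 2 contributes 1 + 2 · 0 = 1
p(0) = ⊕ of these = min[4, -4, 1] = -4.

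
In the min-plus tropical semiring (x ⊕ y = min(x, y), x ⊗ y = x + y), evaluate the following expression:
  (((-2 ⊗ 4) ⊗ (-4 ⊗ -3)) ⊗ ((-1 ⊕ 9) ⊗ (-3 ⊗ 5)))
(((-2 ⊗ 4) ⊗ (-4 ⊗ -3)) ⊗ ((-1 ⊕ 9) ⊗ (-3 ⊗ 5))) = -4

Expand innermost to outermost. Recall ⊕ takes the minimum of its arguments and ⊗ takes their sum. Working out the expression (((-2 ⊗ 4) ⊗ (-4 ⊗ -3)) ⊗ ((-1 ⊕ 9) ⊗ (-3 ⊗ 5))) gives -4.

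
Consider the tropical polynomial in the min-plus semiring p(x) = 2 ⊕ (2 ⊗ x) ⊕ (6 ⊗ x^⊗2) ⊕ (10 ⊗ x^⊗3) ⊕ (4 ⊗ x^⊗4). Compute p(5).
p(5) = 2

A tropical monomial a ⊗ x^⊗i evaluates to a + i · x. Evaluating each term at x = 5:
  Term 0 contributes 2 + 0 · 5 = 2
  Term 1 contributes 2 + 1 · 5 = 7
  Term 2 contributes 6 + 2 · 5 = 16
  Term 3 contributes 10 + 3 · 5 = 25
  Term 4 contributes 4 + 4 · 5 = 24
p(5) = ⊕ of these = min[2, 7, 16, 25, 24] = 2.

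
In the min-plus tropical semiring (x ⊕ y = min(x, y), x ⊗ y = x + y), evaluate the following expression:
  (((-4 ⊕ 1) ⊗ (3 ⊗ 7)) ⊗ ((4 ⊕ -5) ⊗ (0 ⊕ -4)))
(((-4 ⊕ 1) ⊗ (3 ⊗ 7)) ⊗ ((4 ⊕ -5) ⊗ (0 ⊕ -4))) = -3

Expand innermost to outermost. Recall ⊕ takes the minimum of its arguments and ⊗ takes their sum. Working out the expression (((-4 ⊕ 1) ⊗ (3 ⊗ 7)) ⊗ ((4 ⊕ -5) ⊗ (0 ⊕ -4))) gives -3.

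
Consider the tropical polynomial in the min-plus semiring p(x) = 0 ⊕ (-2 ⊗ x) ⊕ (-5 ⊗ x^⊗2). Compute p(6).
p(6) = 0

A tropical monomial a ⊗ x^⊗i evaluates to a + i · x. Evaluating each term at x = 6:
  Term 0 contributes 0 + 0 · 6 = 0
  Term 1 contributes -2 + 1 · 6 = 4
  Term 2 contributes -5 + 2 · 6 = 7
p(6) = ⊕ of these = min[0, 4, 7] = 0.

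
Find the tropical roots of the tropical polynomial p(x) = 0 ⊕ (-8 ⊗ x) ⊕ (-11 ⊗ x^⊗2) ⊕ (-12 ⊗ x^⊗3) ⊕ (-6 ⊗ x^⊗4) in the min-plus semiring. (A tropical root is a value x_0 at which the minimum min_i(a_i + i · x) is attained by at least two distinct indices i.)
Roots: {-6, 1, 3, 8}

Each tropical root is a break point of the lower envelope of the lines y = a_i + i · x (there are 5 lines, with slopes 0, 1, ..., 4). Only the lines that attain the minimum somewhere contribute to roots; other lines are dominated. Here the surviving (envelope) indices are i = 4, i = 3, i = 2, i = 1, i = 0.
Intersections between consecutive envelope lines give the roots: for adjacent envelope indices i < j the intersection is x = (a_i − a_j) / (j − i). Reading off the sorted break points: {-6, 1, 3, 8}.
Verification: at each break x_0, at least two indices attain the minimum of min_i(a_i + i · x_0).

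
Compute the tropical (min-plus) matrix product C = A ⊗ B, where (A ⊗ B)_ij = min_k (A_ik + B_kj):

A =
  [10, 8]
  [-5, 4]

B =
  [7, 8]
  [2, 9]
A ⊗ B =
  [10, 17]
  [2, 3]

Apply the min-plus product entry-by-entry:
  C[0][0] = min over k of (A[0][0] + B[0][0] = 10 + 7 = 17, A[0][1] + B[1][0] = 8 + 2 = 10) = 10 (attained at k = 1)
  C[0][1] = min over k of (A[0][0] + B[0][1] = 10 + 8 = 18, A[0][1] + B[1][1] = 8 + 9 = 17) = 17 (attained at k = 1)
  C[1][0] = min over k of (A[1][0] + B[0][0] = -5 + 7 = 2, A[1][1] + B[1][0] = 4 + 2 = 6) = 2 (attained at k = 0)
  C[1][1] = min over k of (A[1][0] + B[0][1] = -5 + 8 = 3, A[1][1] + B[1][1] = 4 + 9 = 13) = 3 (attained at k = 0)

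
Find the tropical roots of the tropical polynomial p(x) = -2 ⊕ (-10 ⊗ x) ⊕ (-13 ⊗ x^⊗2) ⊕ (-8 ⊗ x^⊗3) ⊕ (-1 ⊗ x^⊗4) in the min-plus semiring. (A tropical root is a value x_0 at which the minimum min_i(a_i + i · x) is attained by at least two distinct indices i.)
Roots: {-7, -5, 3, 8}

Each tropical root is a break point of the lower envelope of the lines y = a_i + i · x (there are 5 lines, with slopes 0, 1, ..., 4). Only the lines that attain the minimum somewhere contribute to roots; other lines are dominated. Here the surviving (envelope) indices are i = 4, i = 3, i = 2, i = 1, i = 0.
Intersections between consecutive envelope lines give the roots: for adjacent envelope indices i < j the intersection is x = (a_i − a_j) / (j − i). Reading off the sorted break points: {-7, -5, 3, 8}.
Verification: at each break x_0, at least two indices attain the minimum of min_i(a_i + i · x_0).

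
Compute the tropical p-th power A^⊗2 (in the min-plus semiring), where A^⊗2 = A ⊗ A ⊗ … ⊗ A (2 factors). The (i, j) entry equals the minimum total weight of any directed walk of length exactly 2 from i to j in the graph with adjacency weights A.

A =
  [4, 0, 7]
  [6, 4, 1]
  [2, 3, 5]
A^⊗2 =
  [6, 4, 1]
  [3, 4, 5]
  [6, 2, 4]

Each entry (A^⊗2)_ij equals the minimum over all length-2 walks i = v_0 → v_1 → … → v_2 = j of Σ_t A[v_t][v_{t+1}]. For example, for (i, j) = (0, 2) we minimise over 3 possible intermediate vertex sequences; the minimum is 1, attained along the walk 0 → 1 → 2.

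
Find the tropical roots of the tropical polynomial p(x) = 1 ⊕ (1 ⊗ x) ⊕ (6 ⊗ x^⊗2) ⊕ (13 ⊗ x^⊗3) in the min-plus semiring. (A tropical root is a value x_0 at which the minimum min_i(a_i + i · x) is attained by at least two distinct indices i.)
Roots: {-7, -5, 0}

Each tropical root is a break point of the lower envelope of the lines y = a_i + i · x (there are 4 lines, with slopes 0, 1, ..., 3). Only the lines that attain the minimum somewhere contribute to roots; other lines are dominated. Here the surviving (envelope) indices are i = 3, i = 2, i = 1, i = 0.
Intersections between consecutive envelope lines give the roots: for adjacent envelope indices i < j the intersection is x = (a_i − a_j) / (j − i). Reading off the sorted break points: {-7, -5, 0}.
Verification: at each break x_0, at least two indices attain the minimum of min_i(a_i + i · x_0).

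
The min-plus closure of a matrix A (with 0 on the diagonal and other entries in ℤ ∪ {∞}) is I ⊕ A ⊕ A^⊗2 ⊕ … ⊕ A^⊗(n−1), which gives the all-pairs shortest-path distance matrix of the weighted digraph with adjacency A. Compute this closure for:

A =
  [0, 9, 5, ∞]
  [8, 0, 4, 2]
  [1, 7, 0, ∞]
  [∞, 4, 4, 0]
Closure =
  [0, 9, 5, 11]
  [5, 0, 4, 2]
  [1, 7, 0, 9]
  [5, 4, 4, 0]

This is the Floyd-Warshall all-pairs shortest-path computation. For each intermediate vertex k = 0, 1, …, 3, update dist[i][j] ← min(dist[i][j], dist[i][k] + dist[k][j]). The final matrix gives, for each (i, j), the minimum total weight of any directed path from i to j (possibly empty when i = j).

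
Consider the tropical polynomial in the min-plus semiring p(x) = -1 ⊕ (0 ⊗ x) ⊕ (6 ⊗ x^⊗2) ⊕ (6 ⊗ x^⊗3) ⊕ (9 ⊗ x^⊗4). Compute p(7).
p(7) = -1

A tropical monomial a ⊗ x^⊗i evaluates to a + i · x. Evaluating each term at x = 7:
  Term 0 contributes -1 + 0 · 7 = -1
  Term 1 contributes 0 + 1 · 7 = 7
  Term 2 contributes 6 + 2 · 7 = 20
  Term 3 contributes 6 + 3 · 7 = 27
  Term 4 contributes 9 + 4 · 7 = 37
p(7) = ⊕ of these = min[-1, 7, 20, 27, 37] = -1.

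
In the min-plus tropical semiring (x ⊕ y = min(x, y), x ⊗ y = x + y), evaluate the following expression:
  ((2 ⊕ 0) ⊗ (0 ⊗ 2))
((2 ⊕ 0) ⊗ (0 ⊗ 2)) = 2

Expand innermost to outermost. Recall ⊕ takes the minimum of its arguments and ⊗ takes their sum. Working out the expression ((2 ⊕ 0) ⊗ (0 ⊗ 2)) gives 2.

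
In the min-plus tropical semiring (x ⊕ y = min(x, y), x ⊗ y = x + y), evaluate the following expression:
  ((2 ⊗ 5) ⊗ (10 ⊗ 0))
((2 ⊗ 5) ⊗ (10 ⊗ 0)) = 17

Expand innermost to outermost. Recall ⊕ takes the minimum of its arguments and ⊗ takes their sum. Working out the expression ((2 ⊗ 5) ⊗ (10 ⊗ 0)) gives 17.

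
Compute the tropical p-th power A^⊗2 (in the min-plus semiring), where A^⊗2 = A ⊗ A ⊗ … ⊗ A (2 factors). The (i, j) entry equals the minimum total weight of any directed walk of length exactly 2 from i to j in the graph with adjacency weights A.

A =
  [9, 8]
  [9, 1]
A^⊗2 =
  [17, 9]
  [10, 2]

Each entry (A^⊗2)_ij equals the minimum over all length-2 walks i = v_0 → v_1 → … → v_2 = j of Σ_t A[v_t][v_{t+1}]. For example, for (i, j) = (0, 1) we minimise over 2 possible intermediate vertex sequences; the minimum is 9, attained along the walk 0 → 1 → 1.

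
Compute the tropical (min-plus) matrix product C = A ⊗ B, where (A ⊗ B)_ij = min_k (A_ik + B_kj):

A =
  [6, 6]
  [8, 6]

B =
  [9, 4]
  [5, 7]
A ⊗ B =
  [11, 10]
  [11, 12]

Apply the min-plus product entry-by-entry:
  C[0][0] = min over k of (A[0][0] + B[0][0] = 6 + 9 = 15, A[0][1] + B[1][0] = 6 + 5 = 11) = 11 (attained at k = 1)
  C[0][1] = min over k of (A[0][0] + B[0][1] = 6 + 4 = 10, A[0][1] + B[1][1] = 6 + 7 = 13) = 10 (attained at k = 0)
  C[1][0] = min over k of (A[1][0] + B[0][0] = 8 + 9 = 17, A[1][1] + B[1][0] = 6 + 5 = 11) = 11 (attained at k = 1)
  C[1][1] = min over k of (A[1][0] + B[0][1] = 8 + 4 = 12, A[1][1] + B[1][1] = 6 + 7 = 13) = 12 (attained at k = 0)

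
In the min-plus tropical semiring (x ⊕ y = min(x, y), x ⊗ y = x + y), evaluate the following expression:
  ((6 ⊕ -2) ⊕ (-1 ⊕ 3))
((6 ⊕ -2) ⊕ (-1 ⊕ 3)) = -2

Expand innermost to outermost. Recall ⊕ takes the minimum of its arguments and ⊗ takes their sum. Working out the expression ((6 ⊕ -2) ⊕ (-1 ⊕ 3)) gives -2.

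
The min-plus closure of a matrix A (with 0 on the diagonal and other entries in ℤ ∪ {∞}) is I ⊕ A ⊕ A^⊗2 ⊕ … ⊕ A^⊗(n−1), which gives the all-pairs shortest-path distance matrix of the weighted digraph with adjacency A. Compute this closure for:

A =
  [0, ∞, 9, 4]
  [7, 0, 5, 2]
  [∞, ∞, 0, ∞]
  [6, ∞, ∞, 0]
Closure =
  [0, ∞, 9, 4]
  [7, 0, 5, 2]
  [∞, ∞, 0, ∞]
  [6, ∞, 15, 0]

This is the Floyd-Warshall all-pairs shortest-path computation. For each intermediate vertex k = 0, 1, …, 3, update dist[i][j] ← min(dist[i][j], dist[i][k] + dist[k][j]). The final matrix gives, for each (i, j), the minimum total weight of any directed path from i to j (possibly empty when i = j).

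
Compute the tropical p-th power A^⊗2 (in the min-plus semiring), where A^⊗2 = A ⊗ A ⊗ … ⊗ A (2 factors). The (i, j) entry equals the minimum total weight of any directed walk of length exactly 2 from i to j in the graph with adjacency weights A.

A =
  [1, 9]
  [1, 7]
A^⊗2 =
  [2, 10]
  [2, 10]

Each entry (A^⊗2)_ij equals the minimum over all length-2 walks i = v_0 → v_1 → … → v_2 = j of Σ_t A[v_t][v_{t+1}]. For example, for (i, j) = (0, 1) we minimise over 2 possible intermediate vertex sequences; the minimum is 10, attained along the walk 0 → 0 → 1.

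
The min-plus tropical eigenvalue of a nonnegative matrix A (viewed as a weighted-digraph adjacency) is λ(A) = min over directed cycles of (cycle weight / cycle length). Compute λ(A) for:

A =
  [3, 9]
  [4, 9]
λ(A) = 3

Enumerate directed cycles and compute their means (weight / length). Sample:
  cycle 0 → 0: weight = 3, length = 1, mean = 3/1 ≈ 3.000
  cycle 1 → 1: weight = 9, length = 1, mean = 9/1 ≈ 9.000
  cycle 0 → 1 → 0: weight = 13, length = 2, mean = 13/2 ≈ 6.500
  cycle 1 → 0 → 1: weight = 13, length = 2, mean = 13/2 ≈ 6.500
Minimum mean = 3.000, attained e.g. along the cycle 0 → 0 with weight 3 and length 1. So λ(A) = 3/1 = 3.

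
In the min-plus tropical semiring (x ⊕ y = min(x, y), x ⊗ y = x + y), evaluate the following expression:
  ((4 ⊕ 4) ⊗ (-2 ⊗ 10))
((4 ⊕ 4) ⊗ (-2 ⊗ 10)) = 12

Expand innermost to outermost. Recall ⊕ takes the minimum of its arguments and ⊗ takes their sum. Working out the expression ((4 ⊕ 4) ⊗ (-2 ⊗ 10)) gives 12.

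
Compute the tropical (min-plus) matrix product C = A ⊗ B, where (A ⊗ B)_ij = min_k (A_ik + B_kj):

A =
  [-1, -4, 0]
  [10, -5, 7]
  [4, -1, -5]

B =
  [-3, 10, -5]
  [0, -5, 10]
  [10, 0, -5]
A ⊗ B =
  [-4, -9, -6]
  [-5, -10, 2]
  [-1, -6, -10]

Apply the min-plus product entry-by-entry:
  C[0][0] = min over k of (A[0][0] + B[0][0] = -1 + -3 = -4, A[0][1] + B[1][0] = -4 + 0 = -4, A[0][2] + B[2][0] = 0 + 10 = 10) = -4 (attained at k = 0)
  C[0][1] = min over k of (A[0][0] + B[0][1] = -1 + 10 = 9, A[0][1] + B[1][1] = -4 + -5 = -9, A[0][2] + B[2][1] = 0 + 0 = 0) = -9 (attained at k = 1)
  C[0][2] = min over k of (A[0][0] + B[0][2] = -1 + -5 = -6, A[0][1] + B[1][2] = -4 + 10 = 6, A[0][2] + B[2][2] = 0 + -5 = -5) = -6 (attained at k = 0)
  C[1][0] = min over k of (A[1][0] + B[0][0] = 10 + -3 = 7, A[1][1] + B[1][0] = -5 + 0 = -5, A[1][2] + B[2][0] = 7 + 10 = 17) = -5 (attained at k = 1)
  C[1][1] = min over k of (A[1][0] + B[0][1] = 10 + 10 = 20, A[1][1] + B[1][1] = -5 + -5 = -10, A[1][2] + B[2][1] = 7 + 0 = 7) = -10 (attained at k = 1)
  C[1][2] = min over k of (A[1][0] + B[0][2] = 10 + -5 = 5, A[1][1] + B[1][2] = -5 + 10 = 5, A[1][2] + B[2][2] = 7 + -5 = 2) = 2 (attained at k = 2)
  C[2][0] = min over k of (A[2][0] + B[0][0] = 4 + -3 = 1, A[2][1] + B[1][0] = -1 + 0 = -1, A[2][2] + B[2][0] = -5 + 10 = 5) = -1 (attained at k = 1)
  C[2][1] = min over k of (A[2][0] + B[0][1] = 4 + 10 = 14, A[2][1] + B[1][1] = -1 + -5 = -6, A[2][2] + B[2][1] = -5 + 0 = -5) = -6 (attained at k = 1)
  C[2][2] = min over k of (A[2][0] + B[0][2] = 4 + -5 = -1, A[2][1] + B[1][2] = -1 + 10 = 9, A[2][2] + B[2][2] = -5 + -5 = -10) = -10 (attained at k = 2)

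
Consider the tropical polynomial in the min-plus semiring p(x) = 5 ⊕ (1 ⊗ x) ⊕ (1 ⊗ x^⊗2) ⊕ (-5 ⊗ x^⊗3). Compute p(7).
p(7) = 5

A tropical monomial a ⊗ x^⊗i evaluates to a + i · x. Evaluating each term at x = 7:
  Term 0 contributes 5 + 0 · 7 = 5
  Term 1 contributes 1 + 1 · 7 = 8
  Term 2 contributes 1 + 2 · 7 = 15
  Term 3 contributes -5 + 3 · 7 = 16
p(7) = ⊕ of these = min[5, 8, 15, 16] = 5.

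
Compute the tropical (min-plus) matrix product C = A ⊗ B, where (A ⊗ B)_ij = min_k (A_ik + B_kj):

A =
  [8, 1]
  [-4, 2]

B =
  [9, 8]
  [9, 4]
A ⊗ B =
  [10, 5]
  [5, 4]

Apply the min-plus product entry-by-entry:
  C[0][0] = min over k of (A[0][0] + B[0][0] = 8 + 9 = 17, A[0][1] + B[1][0] = 1 + 9 = 10) = 10 (attained at k = 1)
  C[0][1] = min over k of (A[0][0] + B[0][1] = 8 + 8 = 16, A[0][1] + B[1][1] = 1 + 4 = 5) = 5 (attained at k = 1)
  C[1][0] = min over k of (A[1][0] + B[0][0] = -4 + 9 = 5, A[1][1] + B[1][0] = 2 + 9 = 11) = 5 (attained at k = 0)
  C[1][1] = min over k of (A[1][0] + B[0][1] = -4 + 8 = 4, A[1][1] + B[1][1] = 2 + 4 = 6) = 4 (attained at k = 0)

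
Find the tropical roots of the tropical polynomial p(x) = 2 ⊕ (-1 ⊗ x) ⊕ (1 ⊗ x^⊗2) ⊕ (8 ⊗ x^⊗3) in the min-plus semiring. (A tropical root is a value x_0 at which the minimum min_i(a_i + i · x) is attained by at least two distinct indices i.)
Roots: {-7, -2, 3}

Each tropical root is a break point of the lower envelope of the lines y = a_i + i · x (there are 4 lines, with slopes 0, 1, ..., 3). Only the lines that attain the minimum somewhere contribute to roots; other lines are dominated. Here the surviving (envelope) indices are i = 3, i = 2, i = 1, i = 0.
Intersections between consecutive envelope lines give the roots: for adjacent envelope indices i < j the intersection is x = (a_i − a_j) / (j − i). Reading off the sorted break points: {-7, -2, 3}.
Verification: at each break x_0, at least two indices attain the minimum of min_i(a_i + i · x_0).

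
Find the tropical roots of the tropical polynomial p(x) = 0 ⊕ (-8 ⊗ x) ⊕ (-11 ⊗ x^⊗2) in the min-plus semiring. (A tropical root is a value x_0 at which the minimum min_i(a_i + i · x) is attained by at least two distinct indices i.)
Roots: {3, 8}

Each tropical root is a break point of the lower envelope of the lines y = a_i + i · x (there are 3 lines, with slopes 0, 1, ..., 2). Only the lines that attain the minimum somewhere contribute to roots; other lines are dominated. Here the surviving (envelope) indices are i = 2, i = 1, i = 0.
Intersections between consecutive envelope lines give the roots: for adjacent envelope indices i < j the intersection is x = (a_i − a_j) / (j − i). Reading off the sorted break points: {3, 8}.
Verification: at each break x_0, at least two indices attain the minimum of min_i(a_i + i · x_0).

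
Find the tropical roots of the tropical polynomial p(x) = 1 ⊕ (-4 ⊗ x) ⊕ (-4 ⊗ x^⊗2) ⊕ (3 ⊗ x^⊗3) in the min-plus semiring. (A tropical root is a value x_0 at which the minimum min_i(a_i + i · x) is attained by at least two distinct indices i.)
Roots: {-7, 0, 5}

Each tropical root is a break point of the lower envelope of the lines y = a_i + i · x (there are 4 lines, with slopes 0, 1, ..., 3). Only the lines that attain the minimum somewhere contribute to roots; other lines are dominated. Here the surviving (envelope) indices are i = 3, i = 2, i = 1, i = 0.
Intersections between consecutive envelope lines give the roots: for adjacent envelope indices i < j the intersection is x = (a_i − a_j) / (j − i). Reading off the sorted break points: {-7, 0, 5}.
Verification: at each break x_0, at least two indices attain the minimum of min_i(a_i + i · x_0).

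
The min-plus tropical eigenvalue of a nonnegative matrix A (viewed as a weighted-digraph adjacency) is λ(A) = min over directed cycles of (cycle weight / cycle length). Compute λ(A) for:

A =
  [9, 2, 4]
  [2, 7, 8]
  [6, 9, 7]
λ(A) = 2

Enumerate directed cycles and compute their means (weight / length). Sample:
  cycle 0 → 0: weight = 9, length = 1, mean = 9/1 ≈ 9.000
  cycle 1 → 1: weight = 7, length = 1, mean = 7/1 ≈ 7.000
  cycle 2 → 2: weight = 7, length = 1, mean = 7/1 ≈ 7.000
  cycle 0 → 1 → 0: weight = 4, length = 2, mean = 4/2 ≈ 2.000
  cycle 0 → 2 → 0: weight = 10, length = 2, mean = 10/2 ≈ 5.000
  cycle 1 → 0 → 1: weight = 4, length = 2, mean = 4/2 ≈ 2.000
Minimum mean = 2.000, attained e.g. along the cycle 0 → 1 → 0 with weight 4 and length 2. So λ(A) = 4/2 = 2.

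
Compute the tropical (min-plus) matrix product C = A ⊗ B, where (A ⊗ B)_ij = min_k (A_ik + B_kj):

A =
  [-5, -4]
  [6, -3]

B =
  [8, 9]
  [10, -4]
A ⊗ B =
  [3, -8]
  [7, -7]

Apply the min-plus product entry-by-entry:
  C[0][0] = min over k of (A[0][0] + B[0][0] = -5 + 8 = 3, A[0][1] + B[1][0] = -4 + 10 = 6) = 3 (attained at k = 0)
  C[0][1] = min over k of (A[0][0] + B[0][1] = -5 + 9 = 4, A[0][1] + B[1][1] = -4 + -4 = -8) = -8 (attained at k = 1)
  C[1][0] = min over k of (A[1][0] + B[0][0] = 6 + 8 = 14, A[1][1] + B[1][0] = -3 + 10 = 7) = 7 (attained at k = 1)
  C[1][1] = min over k of (A[1][0] + B[0][1] = 6 + 9 = 15, A[1][1] + B[1][1] = -3 + -4 = -7) = -7 (attained at k = 1)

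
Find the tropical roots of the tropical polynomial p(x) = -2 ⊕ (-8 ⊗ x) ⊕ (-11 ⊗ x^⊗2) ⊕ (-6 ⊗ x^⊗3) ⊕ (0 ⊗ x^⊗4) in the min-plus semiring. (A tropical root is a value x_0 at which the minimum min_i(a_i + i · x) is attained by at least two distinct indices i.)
Roots: {-6, -5, 3, 6}

Each tropical root is a break point of the lower envelope of the lines y = a_i + i · x (there are 5 lines, with slopes 0, 1, ..., 4). Only the lines that attain the minimum somewhere contribute to roots; other lines are dominated. Here the surviving (envelope) indices are i = 4, i = 3, i = 2, i = 1, i = 0.
Intersections between consecutive envelope lines give the roots: for adjacent envelope indices i < j the intersection is x = (a_i − a_j) / (j − i). Reading off the sorted break points: {-6, -5, 3, 6}.
Verification: at each break x_0, at least two indices attain the minimum of min_i(a_i + i · x_0).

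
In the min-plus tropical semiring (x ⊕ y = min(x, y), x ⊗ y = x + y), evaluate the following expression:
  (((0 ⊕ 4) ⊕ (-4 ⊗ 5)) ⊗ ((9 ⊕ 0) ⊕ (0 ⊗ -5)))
(((0 ⊕ 4) ⊕ (-4 ⊗ 5)) ⊗ ((9 ⊕ 0) ⊕ (0 ⊗ -5))) = -5

Expand innermost to outermost. Recall ⊕ takes the minimum of its arguments and ⊗ takes their sum. Working out the expression (((0 ⊕ 4) ⊕ (-4 ⊗ 5)) ⊗ ((9 ⊕ 0) ⊕ (0 ⊗ -5))) gives -5.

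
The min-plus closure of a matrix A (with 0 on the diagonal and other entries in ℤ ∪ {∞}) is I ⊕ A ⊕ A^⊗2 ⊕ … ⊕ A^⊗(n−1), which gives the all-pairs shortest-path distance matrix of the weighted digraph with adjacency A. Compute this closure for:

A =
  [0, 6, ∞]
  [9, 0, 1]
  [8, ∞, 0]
Closure =
  [0, 6, 7]
  [9, 0, 1]
  [8, 14, 0]

This is the Floyd-Warshall all-pairs shortest-path computation. For each intermediate vertex k = 0, 1, …, 2, update dist[i][j] ← min(dist[i][j], dist[i][k] + dist[k][j]). The final matrix gives, for each (i, j), the minimum total weight of any directed path from i to j (possibly empty when i = j).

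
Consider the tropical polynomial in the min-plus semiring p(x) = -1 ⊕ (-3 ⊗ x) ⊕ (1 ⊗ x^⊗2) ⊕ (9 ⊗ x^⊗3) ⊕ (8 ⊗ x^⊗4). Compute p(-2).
p(-2) = -5

A tropical monomial a ⊗ x^⊗i evaluates to a + i · x. Evaluating each term at x = -2:
  Term 0 contributes -1 + 0 · -2 = -1
  Term 1 contributes -3 + 1 · -2 = -5
  Term 2 contributes 1 + 2 · -2 = -3
  Term 3 contributes 9 + 3 · -2 = 3
  Term 4 contributes 8 + 4 · -2 = 0
p(-2) = ⊕ of these = min[-1, -5, -3, 3, 0] = -5.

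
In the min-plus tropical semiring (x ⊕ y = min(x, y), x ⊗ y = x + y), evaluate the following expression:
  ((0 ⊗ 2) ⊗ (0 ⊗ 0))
((0 ⊗ 2) ⊗ (0 ⊗ 0)) = 2

Expand innermost to outermost. Recall ⊕ takes the minimum of its arguments and ⊗ takes their sum. Working out the expression ((0 ⊗ 2) ⊗ (0 ⊗ 0)) gives 2.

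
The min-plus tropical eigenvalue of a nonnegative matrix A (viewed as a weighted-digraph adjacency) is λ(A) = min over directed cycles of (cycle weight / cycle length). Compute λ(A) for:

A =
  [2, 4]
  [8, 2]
λ(A) = 2

Enumerate directed cycles and compute their means (weight / length). Sample:
  cycle 0 → 0: weight = 2, length = 1, mean = 2/1 ≈ 2.000
  cycle 1 → 1: weight = 2, length = 1, mean = 2/1 ≈ 2.000
  cycle 0 → 1 → 0: weight = 12, length = 2, mean = 12/2 ≈ 6.000
  cycle 1 → 0 → 1: weight = 12, length = 2, mean = 12/2 ≈ 6.000
Minimum mean = 2.000, attained e.g. along the cycle 0 → 0 with weight 2 and length 1. So λ(A) = 2/1 = 2.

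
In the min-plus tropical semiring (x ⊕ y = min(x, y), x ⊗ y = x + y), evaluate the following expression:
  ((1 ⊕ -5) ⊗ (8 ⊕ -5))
((1 ⊕ -5) ⊗ (8 ⊕ -5)) = -10

Expand innermost to outermost. Recall ⊕ takes the minimum of its arguments and ⊗ takes their sum. Working out the expression ((1 ⊕ -5) ⊗ (8 ⊕ -5)) gives -10.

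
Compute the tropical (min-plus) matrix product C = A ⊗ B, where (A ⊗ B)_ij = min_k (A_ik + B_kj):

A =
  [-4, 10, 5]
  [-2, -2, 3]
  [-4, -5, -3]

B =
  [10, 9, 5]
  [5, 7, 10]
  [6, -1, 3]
A ⊗ B =
  [6, 4, 1]
  [3, 2, 3]
  [0, -4, 0]

Apply the min-plus product entry-by-entry:
  C[0][0] = min over k of (A[0][0] + B[0][0] = -4 + 10 = 6, A[0][1] + B[1][0] = 10 + 5 = 15, A[0][2] + B[2][0] = 5 + 6 = 11) = 6 (attained at k = 0)
  C[0][1] = min over k of (A[0][0] + B[0][1] = -4 + 9 = 5, A[0][1] + B[1][1] = 10 + 7 = 17, A[0][2] + B[2][1] = 5 + -1 = 4) = 4 (attained at k = 2)
  C[0][2] = min over k of (A[0][0] + B[0][2] = -4 + 5 = 1, A[0][1] + B[1][2] = 10 + 10 = 20, A[0][2] + B[2][2] = 5 + 3 = 8) = 1 (attained at k = 0)
  C[1][0] = min over k of (A[1][0] + B[0][0] = -2 + 10 = 8, A[1][1] + B[1][0] = -2 + 5 = 3, A[1][2] + B[2][0] = 3 + 6 = 9) = 3 (attained at k = 1)
  C[1][1] = min over k of (A[1][0] + B[0][1] = -2 + 9 = 7, A[1][1] + B[1][1] = -2 + 7 = 5, A[1][2] + B[2][1] = 3 + -1 = 2) = 2 (attained at k = 2)
  C[1][2] = min over k of (A[1][0] + B[0][2] = -2 + 5 = 3, A[1][1] + B[1][2] = -2 + 10 = 8, A[1][2] + B[2][2] = 3 + 3 = 6) = 3 (attained at k = 0)
  C[2][0] = min over k of (A[2][0] + B[0][0] = -4 + 10 = 6, A[2][1] + B[1][0] = -5 + 5 = 0, A[2][2] + B[2][0] = -3 + 6 = 3) = 0 (attained at k = 1)
  C[2][1] = min over k of (A[2][0] + B[0][1] = -4 + 9 = 5, A[2][1] + B[1][1] = -5 + 7 = 2, A[2][2] + B[2][1] = -3 + -1 = -4) = -4 (attained at k = 2)
  C[2][2] = min over k of (A[2][0] + B[0][2] = -4 + 5 = 1, A[2][1] + B[1][2] = -5 + 10 = 5, A[2][2] + B[2][2] = -3 + 3 = 0) = 0 (attained at k = 2)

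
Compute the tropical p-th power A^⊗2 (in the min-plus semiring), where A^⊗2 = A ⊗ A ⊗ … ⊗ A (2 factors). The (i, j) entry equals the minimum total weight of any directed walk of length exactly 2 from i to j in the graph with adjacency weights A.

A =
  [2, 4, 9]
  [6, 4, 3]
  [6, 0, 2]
A^⊗2 =
  [4, 6, 7]
  [8, 3, 5]
  [6, 2, 3]

Each entry (A^⊗2)_ij equals the minimum over all length-2 walks i = v_0 → v_1 → … → v_2 = j of Σ_t A[v_t][v_{t+1}]. For example, for (i, j) = (0, 2) we minimise over 3 possible intermediate vertex sequences; the minimum is 7, attained along the walk 0 → 1 → 2.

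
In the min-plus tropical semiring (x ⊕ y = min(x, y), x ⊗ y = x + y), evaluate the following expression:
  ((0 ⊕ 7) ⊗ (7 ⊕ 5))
((0 ⊕ 7) ⊗ (7 ⊕ 5)) = 5

Expand innermost to outermost. Recall ⊕ takes the minimum of its arguments and ⊗ takes their sum. Working out the expression ((0 ⊕ 7) ⊗ (7 ⊕ 5)) gives 5.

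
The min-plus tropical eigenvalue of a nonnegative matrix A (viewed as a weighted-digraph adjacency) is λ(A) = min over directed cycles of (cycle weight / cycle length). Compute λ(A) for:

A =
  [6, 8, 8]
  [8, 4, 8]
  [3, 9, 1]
λ(A) = 1

Enumerate directed cycles and compute their means (weight / length). Sample:
  cycle 0 → 0: weight = 6, length = 1, mean = 6/1 ≈ 6.000
  cycle 1 → 1: weight = 4, length = 1, mean = 4/1 ≈ 4.000
  cycle 2 → 2: weight = 1, length = 1, mean = 1/1 ≈ 1.000
  cycle 0 → 1 → 0: weight = 16, length = 2, mean = 16/2 ≈ 8.000
  cycle 0 → 2 → 0: weight = 11, length = 2, mean = 11/2 ≈ 5.500
  cycle 1 → 0 → 1: weight = 16, length = 2, mean = 16/2 ≈ 8.000
Minimum mean = 1.000, attained e.g. along the cycle 2 → 2 with weight 1 and length 1. So λ(A) = 1/1 = 1.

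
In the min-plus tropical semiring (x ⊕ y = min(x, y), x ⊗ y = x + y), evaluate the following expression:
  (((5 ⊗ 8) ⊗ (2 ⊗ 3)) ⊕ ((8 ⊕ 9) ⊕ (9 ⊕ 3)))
(((5 ⊗ 8) ⊗ (2 ⊗ 3)) ⊕ ((8 ⊕ 9) ⊕ (9 ⊕ 3))) = 3

Expand innermost to outermost. Recall ⊕ takes the minimum of its arguments and ⊗ takes their sum. Working out the expression (((5 ⊗ 8) ⊗ (2 ⊗ 3)) ⊕ ((8 ⊕ 9) ⊕ (9 ⊕ 3))) gives 3.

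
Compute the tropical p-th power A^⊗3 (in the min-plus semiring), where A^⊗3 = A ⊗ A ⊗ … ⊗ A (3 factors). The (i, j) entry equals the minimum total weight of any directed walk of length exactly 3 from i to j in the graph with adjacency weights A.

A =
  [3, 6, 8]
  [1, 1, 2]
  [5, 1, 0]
A^⊗3 =
  [8, 8, 8]
  [3, 3, 2]
  [2, 1, 0]

Each entry (A^⊗3)_ij equals the minimum over all length-3 walks i = v_0 → v_1 → … → v_3 = j of Σ_t A[v_t][v_{t+1}]. For example, for (i, j) = (0, 2) we minimise over 9 possible intermediate vertex sequences; the minimum is 8, attained along the walk 0 → 1 → 2 → 2.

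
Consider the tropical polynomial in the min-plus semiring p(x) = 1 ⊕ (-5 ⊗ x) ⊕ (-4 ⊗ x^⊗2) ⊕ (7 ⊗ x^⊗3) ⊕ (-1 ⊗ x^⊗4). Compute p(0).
p(0) = -5

A tropical monomial a ⊗ x^⊗i evaluates to a + i · x. Evaluating each term at x = 0:
  Term 0 contributes 1 + 0 · 0 = 1
  Term 1 contributes -5 + 1 · 0 = -5
  Term 2 contributes -4 + 2 · 0 = -4
  Term 3 contributes 7 + 3 · 0 = 7
  Term 4 contributes -1 + 4 · 0 = -1
p(0) = ⊕ of these = min[1, -5, -4, 7, -1] = -5.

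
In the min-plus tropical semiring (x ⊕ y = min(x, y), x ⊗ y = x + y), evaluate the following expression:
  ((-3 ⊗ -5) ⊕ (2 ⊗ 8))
((-3 ⊗ -5) ⊕ (2 ⊗ 8)) = -8

Expand innermost to outermost. Recall ⊕ takes the minimum of its arguments and ⊗ takes their sum. Working out the expression ((-3 ⊗ -5) ⊕ (2 ⊗ 8)) gives -8.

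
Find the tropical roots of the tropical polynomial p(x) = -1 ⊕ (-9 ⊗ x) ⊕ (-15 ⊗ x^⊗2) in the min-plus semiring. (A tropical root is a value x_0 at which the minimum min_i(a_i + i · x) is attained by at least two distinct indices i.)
Roots: {6, 8}

Each tropical root is a break point of the lower envelope of the lines y = a_i + i · x (there are 3 lines, with slopes 0, 1, ..., 2). Only the lines that attain the minimum somewhere contribute to roots; other lines are dominated. Here the surviving (envelope) indices are i = 2, i = 1, i = 0.
Intersections between consecutive envelope lines give the roots: for adjacent envelope indices i < j the intersection is x = (a_i − a_j) / (j − i). Reading off the sorted break points: {6, 8}.
Verification: at each break x_0, at least two indices attain the minimum of min_i(a_i + i · x_0).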